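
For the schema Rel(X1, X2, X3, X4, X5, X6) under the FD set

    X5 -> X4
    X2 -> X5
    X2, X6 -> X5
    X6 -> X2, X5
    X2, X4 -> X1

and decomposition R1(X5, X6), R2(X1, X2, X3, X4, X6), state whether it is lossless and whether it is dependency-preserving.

Lossless test: (X6)⁺ = {X1, X2, X4, X5, X6}, which contains all of one fragment — lossless.
Dependency preservation: the restricted closure of {X5} across the fragments never reaches {X4}, so X5 → X4 cannot be enforced without a join — not preserved.

lossless but not dependency-preserving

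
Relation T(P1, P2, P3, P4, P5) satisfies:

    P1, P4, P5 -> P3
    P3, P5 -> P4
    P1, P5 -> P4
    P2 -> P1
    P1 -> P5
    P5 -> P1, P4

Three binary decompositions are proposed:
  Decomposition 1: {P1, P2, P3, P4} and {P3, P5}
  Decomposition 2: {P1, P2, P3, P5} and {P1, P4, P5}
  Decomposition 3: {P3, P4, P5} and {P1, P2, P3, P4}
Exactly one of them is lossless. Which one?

Decomposition 1: common = {P3}, closure = {P3} → lossy.
Decomposition 2: common = {P1, P5}, closure = {P1, P3, P4, P5} → lossless.
Decomposition 3: common = {P3, P4}, closure = {P3, P4} → lossy.

Decomposition 2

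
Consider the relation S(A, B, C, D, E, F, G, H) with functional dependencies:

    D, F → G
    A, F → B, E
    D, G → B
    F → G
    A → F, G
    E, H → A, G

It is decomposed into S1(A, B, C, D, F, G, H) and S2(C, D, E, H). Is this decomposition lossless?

Common attributes: S1 ∩ S2 = {C, D, H}.
No dependency enlarges {C, D, H}, so (C, D, H)⁺ = {C, D, H}.
The closure contains neither all of S1 = {A, B, C, D, F, G, H} nor all of S2 = {C, D, E, H}, so the common attributes are not a superkey of either fragment. The join is lossy.

No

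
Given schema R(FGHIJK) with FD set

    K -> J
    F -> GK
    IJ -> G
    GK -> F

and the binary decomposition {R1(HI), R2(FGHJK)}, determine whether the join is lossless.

Common attributes: R1 ∩ R2 = {H}.
No dependency enlarges {H}, so (H)⁺ = {H}.
The closure contains neither all of R1 = {HI} nor all of R2 = {FGHJK}, so the common attributes are not a superkey of either fragment. The join is lossy.

No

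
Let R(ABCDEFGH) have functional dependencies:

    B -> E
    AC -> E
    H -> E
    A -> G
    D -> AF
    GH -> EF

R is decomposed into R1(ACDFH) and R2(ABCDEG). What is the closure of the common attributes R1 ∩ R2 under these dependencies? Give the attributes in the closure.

ACDEFG

R1 ∩ R2 = {ACD}.
AC → E applies, adding E
A → G applies, adding G
D → AF applies, adding F
Closure: {ACDEFG}.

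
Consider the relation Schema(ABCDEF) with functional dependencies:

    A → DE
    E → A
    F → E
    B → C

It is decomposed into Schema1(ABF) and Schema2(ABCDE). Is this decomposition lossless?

Yes

Common attributes: Schema1 ∩ Schema2 = {AB}.
Closure of {AB}: A → DE applies, adding DE; B → C applies, adding C. So (AB)⁺ = {ABCDE}.
This closure contains every attribute of Schema2, so Schema1 ∩ Schema2 → Schema2. The join is lossless.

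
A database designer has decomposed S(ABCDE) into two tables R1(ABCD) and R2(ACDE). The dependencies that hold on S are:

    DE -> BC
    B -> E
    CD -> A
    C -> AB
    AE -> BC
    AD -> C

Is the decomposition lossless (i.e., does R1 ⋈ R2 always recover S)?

Yes

Common attributes: R1 ∩ R2 = {ACD}.
Closure of {ACD}: C → AB applies, adding B; B → E applies, adding E. So (ACD)⁺ = {ABCDE}.
This closure contains every attribute of R1, so R1 ∩ R2 → R1. The join is lossless.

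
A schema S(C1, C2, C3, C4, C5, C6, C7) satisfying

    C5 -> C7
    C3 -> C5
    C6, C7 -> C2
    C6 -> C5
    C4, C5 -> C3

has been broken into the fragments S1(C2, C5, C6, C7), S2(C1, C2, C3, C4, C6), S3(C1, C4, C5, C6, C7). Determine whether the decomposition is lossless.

Yes

Chase test. Columns are C1, C2, C3, C4, C5, C6, C7; row i has aⱼ where attribute j ∈ Si, else bᵢⱼ.
Initial tableau (one row per fragment):
  row 1: b11 a2 b13 b14 a5 a6 a7
  row 2: a1 a2 a3 a4 b25 a6 b27
  row 3: a1 b32 b33 a4 a5 a6 a7
Rows 1 and 3 agree on C6, C7; apply C6, C7→C2 and equate their C2 entries.
Rows 1 and 2 agree on C6; apply C6→C5 and equate their C5 entries.
Rows 2 and 3 agree on C4, C5; apply C4, C5→C3 and equate their C3 entries.
Rows 1 and 2 agree on C5; apply C5→C7 and equate their C7 entries.
Row 2 is now all distinguished symbols — the join is lossless.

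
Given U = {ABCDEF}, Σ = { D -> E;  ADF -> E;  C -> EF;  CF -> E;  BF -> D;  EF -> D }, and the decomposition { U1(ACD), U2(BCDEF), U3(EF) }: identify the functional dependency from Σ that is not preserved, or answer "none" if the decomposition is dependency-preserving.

D → E lies within U2.
ADF → E: restricted closure across fragments reaches E.
C → EF lies within U2.
CF → E lies within U2.
BF → D lies within U2.
EF → D lies within U2.
Every dependency is enforceable on the fragments, so the decomposition is dependency-preserving.

none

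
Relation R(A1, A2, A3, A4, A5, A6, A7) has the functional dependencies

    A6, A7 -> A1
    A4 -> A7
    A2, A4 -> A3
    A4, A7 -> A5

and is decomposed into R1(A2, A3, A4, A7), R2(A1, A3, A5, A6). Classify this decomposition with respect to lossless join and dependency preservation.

Lossless test: (A3)⁺ = {A3}, which is a superkey of neither fragment — lossy.
Dependency preservation: the restricted closure of {A6, A7} across the fragments never reaches {A1}, so A6, A7 → A1 cannot be enforced without a join — not preserved.

lossy and not dependency-preserving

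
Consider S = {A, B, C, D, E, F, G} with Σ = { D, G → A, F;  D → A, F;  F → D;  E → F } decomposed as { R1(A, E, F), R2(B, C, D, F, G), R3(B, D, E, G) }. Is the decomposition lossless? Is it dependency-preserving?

Lossless test (chase): Rows 2 and 3 agree on D, G; apply D, G→A, F and equate their A, F entries. Rows 1 and 2 agree on F; apply F→D and equate their D entries. Rows 1 and 2 agree on D; apply D→A, F and equate their A, F entries. No row becomes fully distinguished — the join is lossy.
Dependency preservation: D, G → A, F; D → A, F are not contained in any single fragment, but the restricted closure of each left-hand side across the fragments still reaches the right-hand side; the remaining FDs each lie inside some fragment. All dependencies are preserved.

lossy but dependency-preserving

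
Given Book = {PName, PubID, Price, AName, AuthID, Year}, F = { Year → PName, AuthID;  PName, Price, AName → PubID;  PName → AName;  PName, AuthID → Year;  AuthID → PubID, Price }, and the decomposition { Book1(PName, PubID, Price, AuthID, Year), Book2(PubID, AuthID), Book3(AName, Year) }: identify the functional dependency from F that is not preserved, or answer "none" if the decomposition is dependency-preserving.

Check PName → AName: no single fragment contains all of {PName, AName}, and the restricted closure of {PName} across the fragments never reaches {AName}.
Year → PName, AuthID is preserved.
PName, Price, AName → PubID is preserved.
PName, AuthID → Year is preserved.
AuthID → PubID, Price is preserved.

PName → AName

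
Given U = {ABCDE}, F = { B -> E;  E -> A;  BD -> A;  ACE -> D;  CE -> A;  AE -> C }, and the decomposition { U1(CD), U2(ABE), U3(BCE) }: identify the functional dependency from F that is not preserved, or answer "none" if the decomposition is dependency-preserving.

Check ACE → D: no single fragment contains all of {ACDE}, and the restricted closure of {ACE} across the fragments never reaches {D}.
B → E is preserved.
E → A is preserved.
BD → A is preserved.
CE → A is preserved.
AE → C is preserved.

ACE -> D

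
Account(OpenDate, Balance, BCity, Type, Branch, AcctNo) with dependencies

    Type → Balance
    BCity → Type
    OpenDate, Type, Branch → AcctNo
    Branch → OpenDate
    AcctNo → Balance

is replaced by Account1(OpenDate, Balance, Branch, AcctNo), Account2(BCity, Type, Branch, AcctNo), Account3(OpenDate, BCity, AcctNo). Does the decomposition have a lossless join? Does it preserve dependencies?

lossless but not dependency-preserving

Lossless test (chase): Rows 2 and 3 agree on BCity; apply BCity→Type and equate their Type entries. Rows 1 and 2 agree on Branch; apply Branch→OpenDate and equate their OpenDate entries. Rows 1 and 2 agree on AcctNo; apply AcctNo→Balance and equate their Balance entries. Rows 1 and 3 agree on AcctNo; apply AcctNo→Balance and equate their Balance entries. Row 2 is now all distinguished symbols — the join is lossless.
Dependency preservation: the restricted closure of {Type} across the fragments never reaches {Balance}, so Type → Balance cannot be enforced without a join — not preserved.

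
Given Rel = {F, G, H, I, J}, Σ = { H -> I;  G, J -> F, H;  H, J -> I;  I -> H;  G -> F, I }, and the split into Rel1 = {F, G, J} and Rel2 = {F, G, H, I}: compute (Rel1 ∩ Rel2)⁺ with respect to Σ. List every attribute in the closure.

Rel1 ∩ Rel2 = {F, G}.
G → F, I applies, adding I
I → H applies, adding H
Closure: {F, G, H, I}.

F, G, H, I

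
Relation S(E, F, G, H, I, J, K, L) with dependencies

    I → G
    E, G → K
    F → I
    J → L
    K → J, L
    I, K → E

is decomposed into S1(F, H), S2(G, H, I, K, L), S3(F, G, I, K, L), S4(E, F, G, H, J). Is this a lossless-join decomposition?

No

Chase test. Columns are E, F, G, H, I, J, K, L; row i has aⱼ where attribute j ∈ Si, else bᵢⱼ.
Initial tableau (one row per fragment):
  row 1: b11 a2 b13 a4 b15 b16 b17 b18
  row 2: b21 b22 a3 a4 a5 b26 a7 a8
  row 3: b31 a2 a3 b34 a5 b36 a7 a8
  row 4: a1 a2 a3 a4 b45 a6 b47 b48
Rows 1 and 3 agree on F; apply F→I and equate their I entries.
Rows 1 and 4 agree on F; apply F→I and equate their I entries.
Rows 2 and 3 agree on K; apply K→J, L and equate their J, L entries.
Rows 2 and 3 agree on I, K; apply I, K→E and equate their E entries.
Rows 1 and 2 agree on I; apply I→G and equate their G entries.
No row becomes fully distinguished — the join is lossy.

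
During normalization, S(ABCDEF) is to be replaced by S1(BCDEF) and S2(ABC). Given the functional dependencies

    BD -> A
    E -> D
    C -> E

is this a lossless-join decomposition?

Yes

Common attributes: S1 ∩ S2 = {BC}.
Closure of {BC}: C → E applies, adding E; E → D applies, adding D; BD → A applies, adding A. So (BC)⁺ = {ABCDE}.
This closure contains every attribute of S2, so S1 ∩ S2 → S2. The join is lossless.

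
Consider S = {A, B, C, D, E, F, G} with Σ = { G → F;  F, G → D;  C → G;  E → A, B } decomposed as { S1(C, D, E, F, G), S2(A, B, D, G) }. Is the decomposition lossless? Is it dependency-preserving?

lossy and not dependency-preserving

Lossless test: (D, G)⁺ = {D, F, G}, which is a superkey of neither fragment — lossy.
Dependency preservation: the restricted closure of {E} across the fragments never reaches {A, B}, so E → A, B cannot be enforced without a join — not preserved.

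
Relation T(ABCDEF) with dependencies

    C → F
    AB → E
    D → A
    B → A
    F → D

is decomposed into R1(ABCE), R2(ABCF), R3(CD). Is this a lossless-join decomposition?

Yes

Chase test. Columns are ABCDEF; row i has aⱼ where attribute j ∈ Ri, else bᵢⱼ.
Initial tableau (one row per fragment):
  row 1: a1 a2 a3 b14 a5 b16
  row 2: a1 a2 a3 b24 b25 a6
  row 3: b31 b32 a3 a4 b35 b36
Rows 1 and 2 agree on C; apply C→F and equate their F entries.
Rows 1 and 3 agree on C; apply C→F and equate their F entries.
Rows 1 and 2 agree on AB; apply AB→E and equate their E entries.
Rows 1 and 2 agree on F; apply F→D and equate their D entries.
Rows 1 and 3 agree on F; apply F→D and equate their D entries.
Rows 1 and 3 agree on D; apply D→A and equate their A entries.
Row 1 is now all distinguished symbols — the join is lossless.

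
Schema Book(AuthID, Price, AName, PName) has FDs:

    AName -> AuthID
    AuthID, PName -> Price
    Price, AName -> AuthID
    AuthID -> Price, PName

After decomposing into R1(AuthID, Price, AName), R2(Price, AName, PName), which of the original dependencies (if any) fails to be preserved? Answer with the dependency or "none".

AuthID -> Price, PName

Check AuthID → Price, PName: no single fragment contains all of {AuthID, Price, PName}, and the restricted closure of {AuthID} across the fragments never reaches {Price, PName}.
AName → AuthID is preserved.
AuthID, PName → Price is preserved.
Price, AName → AuthID is preserved.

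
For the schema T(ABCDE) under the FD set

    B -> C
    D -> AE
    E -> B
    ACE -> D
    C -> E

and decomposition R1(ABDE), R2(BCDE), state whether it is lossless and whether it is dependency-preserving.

Lossless test: (BDE)⁺ = {ABCDE}, which contains all of one fragment — lossless.
Dependency preservation: ACE → D is not contained in any single fragment, but the restricted closure of its left-hand side across the fragments still reaches the right-hand side; the remaining FDs each lie inside some fragment. All dependencies are preserved.

lossless and dependency-preserving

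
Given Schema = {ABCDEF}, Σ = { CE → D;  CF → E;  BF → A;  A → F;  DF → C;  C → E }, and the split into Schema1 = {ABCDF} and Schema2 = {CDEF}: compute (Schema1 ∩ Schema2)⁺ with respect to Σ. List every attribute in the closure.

CDEF

Schema1 ∩ Schema2 = {CDF}.
CF → E applies, adding E
Closure: {CDEF}.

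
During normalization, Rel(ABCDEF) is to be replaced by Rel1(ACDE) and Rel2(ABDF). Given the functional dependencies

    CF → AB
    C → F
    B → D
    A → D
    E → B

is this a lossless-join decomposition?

Common attributes: Rel1 ∩ Rel2 = {AD}.
No dependency enlarges {AD}, so (AD)⁺ = {AD}.
The closure contains neither all of Rel1 = {ACDE} nor all of Rel2 = {ABDF}, so the common attributes are not a superkey of either fragment. The join is lossy.

No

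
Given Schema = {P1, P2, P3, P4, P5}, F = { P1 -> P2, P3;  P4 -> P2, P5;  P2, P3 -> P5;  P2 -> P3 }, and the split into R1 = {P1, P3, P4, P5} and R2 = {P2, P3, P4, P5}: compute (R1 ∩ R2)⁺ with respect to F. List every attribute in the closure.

P2, P3, P4, P5

R1 ∩ R2 = {P3, P4, P5}.
P4 → P2, P5 applies, adding P2
Closure: {P2, P3, P4, P5}.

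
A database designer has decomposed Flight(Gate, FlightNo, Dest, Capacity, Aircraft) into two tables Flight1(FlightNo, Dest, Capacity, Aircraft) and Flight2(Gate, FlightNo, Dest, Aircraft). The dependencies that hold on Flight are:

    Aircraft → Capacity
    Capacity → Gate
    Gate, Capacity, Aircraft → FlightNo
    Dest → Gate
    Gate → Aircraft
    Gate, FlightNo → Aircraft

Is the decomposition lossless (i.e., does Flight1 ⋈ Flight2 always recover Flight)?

Yes

Common attributes: Flight1 ∩ Flight2 = {FlightNo, Dest, Aircraft}.
Closure of {FlightNo, Dest, Aircraft}: Aircraft → Capacity applies, adding Capacity; Capacity → Gate applies, adding Gate. So (FlightNo, Dest, Aircraft)⁺ = {Gate, FlightNo, Dest, Capacity, Aircraft}.
This closure contains every attribute of Flight1, so Flight1 ∩ Flight2 → Flight1. The join is lossless.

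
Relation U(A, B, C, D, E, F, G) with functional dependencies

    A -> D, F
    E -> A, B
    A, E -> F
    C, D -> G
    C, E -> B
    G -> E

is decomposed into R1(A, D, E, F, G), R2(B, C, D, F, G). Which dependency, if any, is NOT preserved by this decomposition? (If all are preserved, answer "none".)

E -> A, B

Check E → A, B: no single fragment contains all of {A, B, E}, and the restricted closure of {E} across the fragments never reaches {A, B}.
A → D, F is preserved.
A, E → F is preserved.
C, D → G is preserved.
C, E → B is preserved.
G → E is preserved.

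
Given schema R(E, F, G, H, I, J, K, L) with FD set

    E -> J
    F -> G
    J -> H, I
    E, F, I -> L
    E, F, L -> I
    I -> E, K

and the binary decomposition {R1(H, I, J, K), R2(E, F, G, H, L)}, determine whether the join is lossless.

No

Common attributes: R1 ∩ R2 = {H}.
No dependency enlarges {H}, so (H)⁺ = {H}.
The closure contains neither all of R1 = {H, I, J, K} nor all of R2 = {E, F, G, H, L}, so the common attributes are not a superkey of either fragment. The join is lossy.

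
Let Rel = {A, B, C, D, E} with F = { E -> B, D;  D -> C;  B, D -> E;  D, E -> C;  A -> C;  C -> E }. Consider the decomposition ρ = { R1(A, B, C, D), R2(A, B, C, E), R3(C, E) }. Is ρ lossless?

Yes

Chase test. Columns are A, B, C, D, E; row i has aⱼ where attribute j ∈ Ri, else bᵢⱼ.
Initial tableau (one row per fragment):
  row 1: a1 a2 a3 a4 b15
  row 2: a1 a2 a3 b24 a5
  row 3: b31 b32 a3 b34 a5
Rows 2 and 3 agree on E; apply E→B, D and equate their B, D entries.
Rows 1 and 2 agree on C; apply C→E and equate their E entries.
Rows 1 and 2 agree on E; apply E→B, D and equate their B, D entries.
Row 1 is now all distinguished symbols — the join is lossless.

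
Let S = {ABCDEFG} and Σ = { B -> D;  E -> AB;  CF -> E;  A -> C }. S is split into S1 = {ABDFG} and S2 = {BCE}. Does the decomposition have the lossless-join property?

No

Common attributes: S1 ∩ S2 = {B}.
Closure of {B}: B → D applies, adding D. So (B)⁺ = {BD}.
The closure contains neither all of S1 = {ABDFG} nor all of S2 = {BCE}, so the common attributes are not a superkey of either fragment. The join is lossy.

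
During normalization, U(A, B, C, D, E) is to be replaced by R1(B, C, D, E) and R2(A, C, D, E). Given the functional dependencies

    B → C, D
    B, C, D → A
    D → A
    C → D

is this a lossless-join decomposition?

Common attributes: R1 ∩ R2 = {C, D, E}.
Closure of {C, D, E}: D → A applies, adding A. So (C, D, E)⁺ = {A, C, D, E}.
This closure contains every attribute of R2, so R1 ∩ R2 → R2. The join is lossless.

Yes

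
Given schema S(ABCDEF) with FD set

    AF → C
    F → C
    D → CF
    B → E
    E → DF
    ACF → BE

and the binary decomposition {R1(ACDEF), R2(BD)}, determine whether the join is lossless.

No

Common attributes: R1 ∩ R2 = {D}.
Closure of {D}: D → CF applies, adding CF. So (D)⁺ = {CDF}.
The closure contains neither all of R1 = {ACDEF} nor all of R2 = {BD}, so the common attributes are not a superkey of either fragment. The join is lossy.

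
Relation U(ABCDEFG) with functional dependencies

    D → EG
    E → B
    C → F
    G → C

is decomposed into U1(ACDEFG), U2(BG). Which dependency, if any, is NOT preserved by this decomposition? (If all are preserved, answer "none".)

Check E → B: no single fragment contains all of {BE}, and the restricted closure of {E} across the fragments never reaches {B}.
D → EG is preserved.
C → F is preserved.
G → C is preserved.

E → B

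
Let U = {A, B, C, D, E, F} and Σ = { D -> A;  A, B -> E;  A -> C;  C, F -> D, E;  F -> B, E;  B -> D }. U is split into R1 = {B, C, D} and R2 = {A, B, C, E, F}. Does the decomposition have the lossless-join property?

Common attributes: R1 ∩ R2 = {B, C}.
Closure of {B, C}: B → D applies, adding D; D → A applies, adding A; A, B → E applies, adding E. So (B, C)⁺ = {A, B, C, D, E}.
This closure contains every attribute of R1, so R1 ∩ R2 → R1. The join is lossless.

Yes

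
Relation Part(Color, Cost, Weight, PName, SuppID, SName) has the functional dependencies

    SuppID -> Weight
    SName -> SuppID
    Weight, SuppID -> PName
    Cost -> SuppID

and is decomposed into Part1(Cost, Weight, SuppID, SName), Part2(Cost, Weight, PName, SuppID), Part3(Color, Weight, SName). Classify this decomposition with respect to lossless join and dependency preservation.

Lossless test (chase): Rows 1 and 3 agree on SName; apply SName→SuppID and equate their SuppID entries. Rows 1 and 2 agree on Weight, SuppID; apply Weight, SuppID→PName and equate their PName entries. Rows 1 and 3 agree on Weight, SuppID; apply Weight, SuppID→PName and equate their PName entries. No row becomes fully distinguished — the join is lossy.
Dependency preservation: every FD's attributes lie within a single fragment, so each can be enforced locally — preserved.

lossy but dependency-preserving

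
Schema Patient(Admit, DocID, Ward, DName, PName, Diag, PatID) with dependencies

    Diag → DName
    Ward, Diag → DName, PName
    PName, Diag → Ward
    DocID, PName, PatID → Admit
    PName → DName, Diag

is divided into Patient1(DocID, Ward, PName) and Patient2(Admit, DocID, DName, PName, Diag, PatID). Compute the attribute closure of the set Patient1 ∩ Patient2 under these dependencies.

DocID, Ward, DName, PName, Diag

Patient1 ∩ Patient2 = {DocID, PName}.
PName → DName, Diag applies, adding DName, Diag
PName, Diag → Ward applies, adding Ward
Closure: {DocID, Ward, DName, PName, Diag}.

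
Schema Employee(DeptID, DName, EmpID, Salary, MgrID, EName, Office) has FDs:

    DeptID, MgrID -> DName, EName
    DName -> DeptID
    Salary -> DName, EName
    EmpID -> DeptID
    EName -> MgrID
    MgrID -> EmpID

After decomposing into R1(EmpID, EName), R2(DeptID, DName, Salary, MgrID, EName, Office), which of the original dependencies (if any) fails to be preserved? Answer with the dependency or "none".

EmpID -> DeptID

Check EmpID → DeptID: no single fragment contains all of {DeptID, EmpID}, and the restricted closure of {EmpID} across the fragments never reaches {DeptID}.
DeptID, MgrID → DName, EName is preserved.
DName → DeptID is preserved.
Salary → DName, EName is preserved.
EName → MgrID is preserved.
MgrID → EmpID is preserved.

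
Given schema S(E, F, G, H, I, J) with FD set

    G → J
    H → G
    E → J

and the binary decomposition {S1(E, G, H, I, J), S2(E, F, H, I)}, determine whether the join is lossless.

Yes

Common attributes: S1 ∩ S2 = {E, H, I}.
Closure of {E, H, I}: H → G applies, adding G; E → J applies, adding J. So (E, H, I)⁺ = {E, G, H, I, J}.
This closure contains every attribute of S1, so S1 ∩ S2 → S1. The join is lossless.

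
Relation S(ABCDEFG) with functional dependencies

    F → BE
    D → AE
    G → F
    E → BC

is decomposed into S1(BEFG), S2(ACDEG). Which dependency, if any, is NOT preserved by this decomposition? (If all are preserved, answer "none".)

F → BE lies within S1.
D → AE lies within S2.
G → F lies within S1.
E → BC: restricted closure across fragments reaches BC.
Every dependency is enforceable on the fragments, so the decomposition is dependency-preserving.

none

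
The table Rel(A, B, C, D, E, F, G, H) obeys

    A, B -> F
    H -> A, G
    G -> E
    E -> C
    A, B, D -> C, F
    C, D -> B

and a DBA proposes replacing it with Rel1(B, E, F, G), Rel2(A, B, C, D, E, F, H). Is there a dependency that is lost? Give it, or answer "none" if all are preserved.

H -> A, G

Check H → A, G: no single fragment contains all of {A, G, H}, and the restricted closure of {H} across the fragments never reaches {A, G}.
A, B → F is preserved.
G → E is preserved.
E → C is preserved.
A, B, D → C, F is preserved.
C, D → B is preserved.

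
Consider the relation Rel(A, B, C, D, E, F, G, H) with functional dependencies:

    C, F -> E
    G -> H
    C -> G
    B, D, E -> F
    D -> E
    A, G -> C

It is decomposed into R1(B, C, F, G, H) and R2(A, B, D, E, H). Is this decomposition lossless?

No

Common attributes: R1 ∩ R2 = {B, H}.
No dependency enlarges {B, H}, so (B, H)⁺ = {B, H}.
The closure contains neither all of R1 = {B, C, F, G, H} nor all of R2 = {A, B, D, E, H}, so the common attributes are not a superkey of either fragment. The join is lossy.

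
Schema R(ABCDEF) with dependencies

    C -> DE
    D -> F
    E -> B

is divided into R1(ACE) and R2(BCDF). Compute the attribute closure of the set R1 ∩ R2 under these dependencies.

BCDEF

R1 ∩ R2 = {C}.
C → DE applies, adding DE
D → F applies, adding F
E → B applies, adding B
Closure: {BCDEF}.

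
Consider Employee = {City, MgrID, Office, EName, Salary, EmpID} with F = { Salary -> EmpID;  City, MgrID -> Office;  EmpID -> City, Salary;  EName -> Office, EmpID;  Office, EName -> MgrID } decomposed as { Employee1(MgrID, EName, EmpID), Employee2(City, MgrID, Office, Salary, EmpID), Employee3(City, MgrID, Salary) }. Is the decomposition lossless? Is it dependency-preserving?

Lossless test (chase): Rows 2 and 3 agree on Salary; apply Salary→EmpID and equate their EmpID entries. Rows 2 and 3 agree on City, MgrID; apply City, MgrID→Office and equate their Office entries. Rows 1 and 2 agree on EmpID; apply EmpID→City, Salary and equate their City, Salary entries. Rows 1 and 2 agree on City, MgrID; apply City, MgrID→Office and equate their Office entries. Row 1 is now all distinguished symbols — the join is lossless.
Dependency preservation: EName → Office, EmpID; Office, EName → MgrID are not contained in any single fragment, but the restricted closure of each left-hand side across the fragments still reaches the right-hand side; the remaining FDs each lie inside some fragment. All dependencies are preserved.

lossless and dependency-preserving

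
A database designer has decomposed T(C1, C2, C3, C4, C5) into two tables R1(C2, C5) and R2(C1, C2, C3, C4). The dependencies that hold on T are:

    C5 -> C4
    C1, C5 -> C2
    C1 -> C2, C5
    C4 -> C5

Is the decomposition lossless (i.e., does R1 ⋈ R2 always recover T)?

Common attributes: R1 ∩ R2 = {C2}.
No dependency enlarges {C2}, so (C2)⁺ = {C2}.
The closure contains neither all of R1 = {C2, C5} nor all of R2 = {C1, C2, C3, C4}, so the common attributes are not a superkey of either fragment. The join is lossy.

No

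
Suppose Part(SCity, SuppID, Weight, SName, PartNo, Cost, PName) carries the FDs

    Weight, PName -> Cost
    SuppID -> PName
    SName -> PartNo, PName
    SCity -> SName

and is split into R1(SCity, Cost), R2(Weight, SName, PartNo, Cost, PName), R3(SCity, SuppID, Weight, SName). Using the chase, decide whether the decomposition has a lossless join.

Chase test. Columns are SCity, SuppID, Weight, SName, PartNo, Cost, PName; row i has aⱼ where attribute j ∈ Ri, else bᵢⱼ.
Initial tableau (one row per fragment):
  row 1: a1 b12 b13 b14 b15 a6 b17
  row 2: b21 b22 a3 a4 a5 a6 a7
  row 3: a1 a2 a3 a4 b35 b36 b37
Rows 2 and 3 agree on SName; apply SName→PartNo, PName and equate their PartNo, PName entries.
Rows 1 and 3 agree on SCity; apply SCity→SName and equate their SName entries.
Rows 2 and 3 agree on Weight, PName; apply Weight, PName→Cost and equate their Cost entries.
Rows 1 and 2 agree on SName; apply SName→PartNo, PName and equate their PartNo, PName entries.
Row 3 is now all distinguished symbols — the join is lossless.

Yes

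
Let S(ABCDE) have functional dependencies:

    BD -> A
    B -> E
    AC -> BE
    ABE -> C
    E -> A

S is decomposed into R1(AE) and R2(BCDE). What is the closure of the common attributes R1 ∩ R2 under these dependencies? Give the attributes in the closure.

AE

R1 ∩ R2 = {E}.
E → A applies, adding A
Closure: {AE}.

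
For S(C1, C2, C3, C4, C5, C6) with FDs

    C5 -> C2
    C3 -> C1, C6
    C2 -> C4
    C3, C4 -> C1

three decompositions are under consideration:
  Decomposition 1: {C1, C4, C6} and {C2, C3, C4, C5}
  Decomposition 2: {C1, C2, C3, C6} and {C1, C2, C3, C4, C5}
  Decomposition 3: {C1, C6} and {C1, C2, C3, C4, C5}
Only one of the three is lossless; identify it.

Decomposition 1: common = {C4}, closure = {C4} → lossy.
Decomposition 2: common = {C1, C2, C3}, closure = {C1, C2, C3, C4, C6} → lossless.
Decomposition 3: common = {C1}, closure = {C1} → lossy.

Decomposition 2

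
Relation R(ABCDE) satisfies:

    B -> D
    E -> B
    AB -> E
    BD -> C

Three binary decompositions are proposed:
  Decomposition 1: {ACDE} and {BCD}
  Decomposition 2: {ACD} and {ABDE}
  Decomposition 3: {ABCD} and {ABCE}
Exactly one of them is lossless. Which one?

Decomposition 1: common = {CD}, closure = {CD} → lossy.
Decomposition 2: common = {AD}, closure = {AD} → lossy.
Decomposition 3: common = {ABC}, closure = {ABCDE} → lossless.

Decomposition 3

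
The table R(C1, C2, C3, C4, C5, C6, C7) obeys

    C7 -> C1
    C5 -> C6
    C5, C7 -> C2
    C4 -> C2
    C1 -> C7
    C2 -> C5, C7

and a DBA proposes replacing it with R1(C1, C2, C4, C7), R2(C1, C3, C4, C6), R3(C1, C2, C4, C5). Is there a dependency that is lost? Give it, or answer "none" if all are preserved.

C5 -> C6

Check C5 → C6: no single fragment contains all of {C5, C6}, and the restricted closure of {C5} across the fragments never reaches {C6}.
C7 → C1 is preserved.
C5, C7 → C2 is preserved.
C4 → C2 is preserved.
C1 → C7 is preserved.
C2 → C5, C7 is preserved.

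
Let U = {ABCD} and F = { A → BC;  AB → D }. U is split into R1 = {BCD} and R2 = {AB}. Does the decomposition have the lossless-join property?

No

Common attributes: R1 ∩ R2 = {B}.
No dependency enlarges {B}, so (B)⁺ = {B}.
The closure contains neither all of R1 = {BCD} nor all of R2 = {AB}, so the common attributes are not a superkey of either fragment. The join is lossy.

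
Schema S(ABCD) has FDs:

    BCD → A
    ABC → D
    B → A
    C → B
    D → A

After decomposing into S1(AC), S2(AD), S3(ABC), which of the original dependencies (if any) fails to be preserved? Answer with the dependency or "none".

ABC → D

Check ABC → D: no single fragment contains all of {ABCD}, and the restricted closure of {ABC} across the fragments never reaches {D}.
BCD → A is preserved.
B → A is preserved.
C → B is preserved.
D → A is preserved.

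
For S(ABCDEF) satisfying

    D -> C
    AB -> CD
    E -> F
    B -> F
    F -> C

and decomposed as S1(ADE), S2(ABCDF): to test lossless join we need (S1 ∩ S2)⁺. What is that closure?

S1 ∩ S2 = {AD}.
D → C applies, adding C
Closure: {ACD}.

ACD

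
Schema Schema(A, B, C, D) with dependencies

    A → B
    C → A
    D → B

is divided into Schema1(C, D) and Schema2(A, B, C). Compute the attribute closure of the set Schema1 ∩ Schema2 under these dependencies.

A, B, C

Schema1 ∩ Schema2 = {C}.
C → A applies, adding A
A → B applies, adding B
Closure: {A, B, C}.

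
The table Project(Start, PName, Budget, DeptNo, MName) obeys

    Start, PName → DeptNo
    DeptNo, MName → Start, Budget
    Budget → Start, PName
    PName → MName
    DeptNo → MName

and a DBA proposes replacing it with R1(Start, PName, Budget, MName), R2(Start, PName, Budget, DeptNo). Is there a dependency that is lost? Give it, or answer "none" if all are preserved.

Start, PName → DeptNo lies within R2.
DeptNo, MName → Start, Budget: restricted closure across fragments reaches Start, Budget.
Budget → Start, PName lies within R1.
PName → MName lies within R1.
DeptNo → MName: restricted closure across fragments reaches MName.
Every dependency is enforceable on the fragments, so the decomposition is dependency-preserving.

none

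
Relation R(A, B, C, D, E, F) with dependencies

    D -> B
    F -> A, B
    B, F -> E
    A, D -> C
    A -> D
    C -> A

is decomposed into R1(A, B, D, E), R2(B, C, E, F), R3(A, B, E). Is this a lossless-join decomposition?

No

Chase test. Columns are A, B, C, D, E, F; row i has aⱼ where attribute j ∈ Ri, else bᵢⱼ.
Initial tableau (one row per fragment):
  row 1: a1 a2 b13 a4 a5 b16
  row 2: b21 a2 a3 b24 a5 a6
  row 3: a1 a2 b33 b34 a5 b36
Rows 1 and 3 agree on A; apply A→D and equate their D entries.
Rows 1 and 3 agree on A, D; apply A, D→C and equate their C entries.
No row becomes fully distinguished — the join is lossy.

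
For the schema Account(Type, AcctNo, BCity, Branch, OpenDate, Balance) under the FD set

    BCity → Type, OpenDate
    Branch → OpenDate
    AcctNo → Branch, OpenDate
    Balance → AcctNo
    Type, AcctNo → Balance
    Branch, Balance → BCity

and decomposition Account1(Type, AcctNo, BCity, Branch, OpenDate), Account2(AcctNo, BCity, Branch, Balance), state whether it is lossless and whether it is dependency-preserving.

Lossless test: (AcctNo, BCity, Branch)⁺ = {Type, AcctNo, BCity, Branch, OpenDate, Balance}, which contains all of one fragment — lossless.
Dependency preservation: Type, AcctNo → Balance is not contained in any single fragment, but the restricted closure of its left-hand side across the fragments still reaches the right-hand side; the remaining FDs each lie inside some fragment. All dependencies are preserved.

lossless and dependency-preserving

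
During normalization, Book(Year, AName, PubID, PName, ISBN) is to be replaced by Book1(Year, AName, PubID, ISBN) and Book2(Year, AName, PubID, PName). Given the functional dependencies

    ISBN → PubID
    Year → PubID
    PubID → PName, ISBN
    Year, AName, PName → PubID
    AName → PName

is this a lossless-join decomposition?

Yes

Common attributes: Book1 ∩ Book2 = {Year, AName, PubID}.
Closure of {Year, AName, PubID}: PubID → PName, ISBN applies, adding PName, ISBN. So (Year, AName, PubID)⁺ = {Year, AName, PubID, PName, ISBN}.
This closure contains every attribute of Book1, so Book1 ∩ Book2 → Book1. The join is lossless.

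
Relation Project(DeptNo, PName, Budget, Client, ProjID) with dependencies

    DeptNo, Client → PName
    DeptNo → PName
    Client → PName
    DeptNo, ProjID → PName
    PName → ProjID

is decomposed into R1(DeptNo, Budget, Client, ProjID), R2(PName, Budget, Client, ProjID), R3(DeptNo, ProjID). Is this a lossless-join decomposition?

Chase test. Columns are DeptNo, PName, Budget, Client, ProjID; row i has aⱼ where attribute j ∈ Ri, else bᵢⱼ.
Initial tableau (one row per fragment):
  row 1: a1 b12 a3 a4 a5
  row 2: b21 a2 a3 a4 a5
  row 3: a1 b32 b33 b34 a5
Rows 1 and 3 agree on DeptNo; apply DeptNo→PName and equate their PName entries.
Rows 1 and 2 agree on Client; apply Client→PName and equate their PName entries.
Row 1 is now all distinguished symbols — the join is lossless.

Yes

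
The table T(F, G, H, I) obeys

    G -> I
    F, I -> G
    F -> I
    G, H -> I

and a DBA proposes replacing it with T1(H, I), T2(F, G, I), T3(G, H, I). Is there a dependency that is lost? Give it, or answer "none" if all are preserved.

none

G → I lies within T2.
F, I → G lies within T2.
F → I lies within T2.
G, H → I lies within T3.
Every dependency is enforceable on the fragments, so the decomposition is dependency-preserving.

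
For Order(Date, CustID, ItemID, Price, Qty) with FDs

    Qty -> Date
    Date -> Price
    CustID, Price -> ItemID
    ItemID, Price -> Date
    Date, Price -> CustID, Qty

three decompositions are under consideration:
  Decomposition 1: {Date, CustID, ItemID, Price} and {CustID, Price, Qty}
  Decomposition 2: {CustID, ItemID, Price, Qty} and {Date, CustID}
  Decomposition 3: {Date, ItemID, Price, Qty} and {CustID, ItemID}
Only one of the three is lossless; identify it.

Decomposition 1

Decomposition 1: common = {CustID, Price}, closure = {Date, CustID, ItemID, Price, Qty} → lossless.
Decomposition 2: common = {CustID}, closure = {CustID} → lossy.
Decomposition 3: common = {ItemID}, closure = {ItemID} → lossy.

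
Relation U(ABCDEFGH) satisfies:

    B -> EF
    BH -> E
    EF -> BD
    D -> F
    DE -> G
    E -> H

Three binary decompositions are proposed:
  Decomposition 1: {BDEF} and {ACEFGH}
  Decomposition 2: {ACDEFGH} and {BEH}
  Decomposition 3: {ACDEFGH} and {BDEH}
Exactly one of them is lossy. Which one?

Decomposition 2

Decomposition 1: common = {EF}, closure = {BDEFGH} → lossless.
Decomposition 2: common = {EH}, closure = {EH} → lossy.
Decomposition 3: common = {DEH}, closure = {BDEFGH} → lossless.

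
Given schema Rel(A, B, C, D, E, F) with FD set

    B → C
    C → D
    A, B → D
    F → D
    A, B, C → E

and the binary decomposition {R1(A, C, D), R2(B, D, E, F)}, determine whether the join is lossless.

No

Common attributes: R1 ∩ R2 = {D}.
No dependency enlarges {D}, so (D)⁺ = {D}.
The closure contains neither all of R1 = {A, C, D} nor all of R2 = {B, D, E, F}, so the common attributes are not a superkey of either fragment. The join is lossy.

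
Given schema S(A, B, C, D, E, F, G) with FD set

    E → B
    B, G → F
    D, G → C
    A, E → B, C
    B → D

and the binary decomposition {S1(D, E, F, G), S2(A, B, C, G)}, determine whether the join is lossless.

No

Common attributes: S1 ∩ S2 = {G}.
No dependency enlarges {G}, so (G)⁺ = {G}.
The closure contains neither all of S1 = {D, E, F, G} nor all of S2 = {A, B, C, G}, so the common attributes are not a superkey of either fragment. The join is lossy.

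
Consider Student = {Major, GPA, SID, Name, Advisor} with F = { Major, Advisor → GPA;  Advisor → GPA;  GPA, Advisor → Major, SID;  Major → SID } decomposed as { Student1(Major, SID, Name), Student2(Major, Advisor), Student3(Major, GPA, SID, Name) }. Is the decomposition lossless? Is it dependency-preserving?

lossy and not dependency-preserving

Lossless test (chase): Rows 1 and 2 agree on Major; apply Major→SID and equate their SID entries. No row becomes fully distinguished — the join is lossy.
Dependency preservation: the restricted closure of {Major, Advisor} across the fragments never reaches {GPA}, so Major, Advisor → GPA cannot be enforced without a join — not preserved.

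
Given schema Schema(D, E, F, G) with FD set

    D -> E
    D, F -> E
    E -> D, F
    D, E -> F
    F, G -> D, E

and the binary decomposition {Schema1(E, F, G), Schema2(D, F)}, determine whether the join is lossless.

No

Common attributes: Schema1 ∩ Schema2 = {F}.
No dependency enlarges {F}, so (F)⁺ = {F}.
The closure contains neither all of Schema1 = {E, F, G} nor all of Schema2 = {D, F}, so the common attributes are not a superkey of either fragment. The join is lossy.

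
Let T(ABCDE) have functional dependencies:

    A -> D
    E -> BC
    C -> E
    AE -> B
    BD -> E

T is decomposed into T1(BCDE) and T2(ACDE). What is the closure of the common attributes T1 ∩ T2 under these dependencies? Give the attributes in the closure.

BCDE

T1 ∩ T2 = {CDE}.
E → BC applies, adding B
Closure: {BCDE}.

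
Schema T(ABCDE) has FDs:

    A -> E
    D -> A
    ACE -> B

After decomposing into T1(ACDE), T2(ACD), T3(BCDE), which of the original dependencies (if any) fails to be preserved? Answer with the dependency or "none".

Check ACE → B: no single fragment contains all of {ABCE}, and the restricted closure of {ACE} across the fragments never reaches {B}.
A → E is preserved.
D → A is preserved.

ACE -> B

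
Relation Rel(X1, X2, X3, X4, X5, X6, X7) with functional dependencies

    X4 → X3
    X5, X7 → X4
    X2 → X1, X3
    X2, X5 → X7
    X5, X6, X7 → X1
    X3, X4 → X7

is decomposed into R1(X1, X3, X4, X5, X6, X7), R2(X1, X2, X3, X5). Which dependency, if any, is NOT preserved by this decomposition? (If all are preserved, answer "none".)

X2, X5 → X7

Check X2, X5 → X7: no single fragment contains all of {X2, X5, X7}, and the restricted closure of {X2, X5} across the fragments never reaches {X7}.
X4 → X3 is preserved.
X5, X7 → X4 is preserved.
X2 → X1, X3 is preserved.
X5, X6, X7 → X1 is preserved.
X3, X4 → X7 is preserved.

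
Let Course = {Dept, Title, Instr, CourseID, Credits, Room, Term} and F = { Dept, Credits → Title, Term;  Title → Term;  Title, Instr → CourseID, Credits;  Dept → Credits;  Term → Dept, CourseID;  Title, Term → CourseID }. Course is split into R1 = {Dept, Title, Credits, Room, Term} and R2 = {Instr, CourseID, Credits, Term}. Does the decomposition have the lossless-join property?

No

Common attributes: R1 ∩ R2 = {Credits, Term}.
Closure of {Credits, Term}: Term → Dept, CourseID applies, adding Dept, CourseID; Dept, Credits → Title, Term applies, adding Title. So (Credits, Term)⁺ = {Dept, Title, CourseID, Credits, Term}.
The closure contains neither all of R1 = {Dept, Title, Credits, Room, Term} nor all of R2 = {Instr, CourseID, Credits, Term}, so the common attributes are not a superkey of either fragment. The join is lossy.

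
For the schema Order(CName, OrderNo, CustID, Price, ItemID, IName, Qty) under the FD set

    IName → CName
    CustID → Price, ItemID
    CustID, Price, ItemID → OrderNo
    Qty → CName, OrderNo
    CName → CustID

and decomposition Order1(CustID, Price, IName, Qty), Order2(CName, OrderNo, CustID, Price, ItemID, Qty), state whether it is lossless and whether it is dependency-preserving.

Lossless test: (CustID, Price, Qty)⁺ = {CName, OrderNo, CustID, Price, ItemID, Qty}, which contains all of one fragment — lossless.
Dependency preservation: the restricted closure of {IName} across the fragments never reaches {CName}, so IName → CName cannot be enforced without a join — not preserved.

lossless but not dependency-preserving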